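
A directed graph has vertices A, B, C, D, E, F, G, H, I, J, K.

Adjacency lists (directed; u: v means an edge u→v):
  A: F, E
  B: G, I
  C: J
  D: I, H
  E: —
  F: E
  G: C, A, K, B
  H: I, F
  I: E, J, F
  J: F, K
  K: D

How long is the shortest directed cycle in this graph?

2

For each vertex v, BFS finds the shortest path from v back to v.
The shortest such closed walk is G → B → G, length 2.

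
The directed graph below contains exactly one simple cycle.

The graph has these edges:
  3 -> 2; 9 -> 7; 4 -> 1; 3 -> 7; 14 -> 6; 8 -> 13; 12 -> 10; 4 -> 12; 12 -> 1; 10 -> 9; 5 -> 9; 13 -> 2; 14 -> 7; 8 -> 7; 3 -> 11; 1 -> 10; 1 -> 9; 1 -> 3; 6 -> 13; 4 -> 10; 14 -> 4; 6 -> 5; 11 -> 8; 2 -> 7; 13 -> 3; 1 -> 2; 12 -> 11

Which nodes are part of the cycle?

DFS with gray/black marking from 13:
13 gray
  2 gray
    7 gray
    7 black
  2 black
  3 gray
    3→7: 7 black — skip
    3→2: 2 black — skip
    11 gray
      8 gray
        8→7: 7 black — skip
        8→13: 13 is gray → back edge
Back edge closes the cycle 13 → 3 → 11 → 8 → 13; its vertices are {3, 8, 11, 13}.

3, 8, 11, 13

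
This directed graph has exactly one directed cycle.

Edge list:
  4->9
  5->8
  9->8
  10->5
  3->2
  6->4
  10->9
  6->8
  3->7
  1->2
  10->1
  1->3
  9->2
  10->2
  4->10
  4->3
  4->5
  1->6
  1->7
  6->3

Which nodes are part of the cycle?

DFS with gray/black marking from 6:
6 gray
  8 gray
  8 black
  3 gray
    2 gray
    2 black
    7 gray
    7 black
  3 black
  4 gray
    10 gray
      9 gray
        9→2: 2 black — skip
        9→8: 8 black — skip
      9 black
      10→2: 2 black — skip
      5 gray
        5→8: 8 black — skip
      5 black
      1 gray
        1→3: 3 black — skip
        1→7: 7 black — skip
        1→6: 6 is gray → back edge
Back edge closes the cycle 6 → 4 → 10 → 1 → 6; its vertices are {1, 4, 6, 10}.

1, 4, 6, 10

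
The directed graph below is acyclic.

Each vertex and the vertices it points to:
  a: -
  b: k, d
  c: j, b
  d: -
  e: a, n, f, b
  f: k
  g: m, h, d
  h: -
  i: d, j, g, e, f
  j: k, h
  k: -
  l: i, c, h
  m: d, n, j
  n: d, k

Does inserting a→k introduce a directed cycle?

No

Adding a→k creates a cycle iff k can already reach a.
Explore from k: no path reaches a. The graph stays acyclic.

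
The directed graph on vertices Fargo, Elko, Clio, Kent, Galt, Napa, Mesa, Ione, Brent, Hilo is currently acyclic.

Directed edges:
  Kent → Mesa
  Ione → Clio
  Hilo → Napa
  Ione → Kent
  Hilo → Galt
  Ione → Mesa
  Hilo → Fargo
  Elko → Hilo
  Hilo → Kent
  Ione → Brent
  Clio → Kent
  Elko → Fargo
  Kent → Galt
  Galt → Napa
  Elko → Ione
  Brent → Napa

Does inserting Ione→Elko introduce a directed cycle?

Yes

Adding Ione→Elko creates a cycle iff Elko can already reach Ione.
Path from Elko: Elko → Ione.
So Elko → … → Ione → Elko is a cycle.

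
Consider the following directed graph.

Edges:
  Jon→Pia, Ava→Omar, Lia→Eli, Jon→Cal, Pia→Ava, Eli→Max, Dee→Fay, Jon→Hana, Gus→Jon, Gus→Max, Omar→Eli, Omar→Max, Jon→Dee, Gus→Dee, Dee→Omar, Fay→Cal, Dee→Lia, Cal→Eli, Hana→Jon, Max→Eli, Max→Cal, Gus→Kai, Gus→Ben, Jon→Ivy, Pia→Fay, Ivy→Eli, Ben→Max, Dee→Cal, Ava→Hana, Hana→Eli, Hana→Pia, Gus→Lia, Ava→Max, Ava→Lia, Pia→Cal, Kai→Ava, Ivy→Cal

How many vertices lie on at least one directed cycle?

A vertex is on a directed cycle iff it belongs to a strongly connected component of size ≥ 2 (or has a self-loop).
The vertices on cycles are {Ava, Cal, Eli, Jon, Max, Pia, Hana} — 7 in total.

7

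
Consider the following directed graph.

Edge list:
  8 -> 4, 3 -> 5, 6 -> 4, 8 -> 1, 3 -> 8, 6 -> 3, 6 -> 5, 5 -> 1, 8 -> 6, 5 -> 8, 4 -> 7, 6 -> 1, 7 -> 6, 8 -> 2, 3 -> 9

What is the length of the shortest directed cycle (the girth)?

3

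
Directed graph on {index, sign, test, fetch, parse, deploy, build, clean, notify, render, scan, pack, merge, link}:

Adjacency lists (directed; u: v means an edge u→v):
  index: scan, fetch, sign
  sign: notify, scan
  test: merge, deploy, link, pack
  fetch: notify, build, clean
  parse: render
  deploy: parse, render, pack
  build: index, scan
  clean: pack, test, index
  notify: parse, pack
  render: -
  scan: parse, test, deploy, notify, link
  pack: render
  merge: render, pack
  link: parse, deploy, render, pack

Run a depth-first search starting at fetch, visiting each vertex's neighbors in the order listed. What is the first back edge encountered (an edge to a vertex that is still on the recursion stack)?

DFS from fetch (visiting each vertex's neighbors in the order listed); mark gray on enter, black on exit:
fetch gray
  notify gray
    parse gray
      render gray
      render black
    parse black
    pack gray
      pack→render: render black — skip
    pack black
  notify black
  build gray
    index gray
      scan gray
        scan→parse: parse black — skip
        test gray
          merge gray
            merge→render: render black — skip
            merge→pack: pack black — skip
          merge black
          deploy gray
            deploy→parse: parse black — skip
            deploy→render: render black — skip
            deploy→pack: pack black — skip
          deploy black
          link gray
            link→parse: parse black — skip
            link→deploy: deploy black — skip
            link→render: render black — skip
            link→pack: pack black — skip
          link black
          test→pack: pack black — skip
        test black
        scan→deploy: deploy black — skip
        scan→notify: notify black — skip
        scan→link: link black — skip
      scan black
      index→fetch: fetch is gray → back edge
First back edge: index → fetch.

index→fetch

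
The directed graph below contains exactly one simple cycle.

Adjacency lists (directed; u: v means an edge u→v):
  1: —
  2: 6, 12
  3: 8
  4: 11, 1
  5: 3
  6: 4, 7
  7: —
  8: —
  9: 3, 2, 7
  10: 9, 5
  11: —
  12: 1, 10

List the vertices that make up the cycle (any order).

DFS with gray/black marking from 10:
10 gray
  9 gray
    3 gray
      8 gray
      8 black
    3 black
    2 gray
      6 gray
        4 gray
          11 gray
          11 black
          1 gray
          1 black
        4 black
        7 gray
        7 black
      6 black
      12 gray
        12→1: 1 black — skip
        12→10: 10 is gray → back edge
Back edge closes the cycle 10 → 9 → 2 → 12 → 10; its vertices are {2, 9, 10, 12}.

2, 9, 10, 12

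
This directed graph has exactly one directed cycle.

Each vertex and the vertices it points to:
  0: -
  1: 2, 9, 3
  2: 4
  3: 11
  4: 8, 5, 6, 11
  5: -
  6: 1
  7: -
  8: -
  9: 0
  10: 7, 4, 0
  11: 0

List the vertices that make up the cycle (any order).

1, 2, 4, 6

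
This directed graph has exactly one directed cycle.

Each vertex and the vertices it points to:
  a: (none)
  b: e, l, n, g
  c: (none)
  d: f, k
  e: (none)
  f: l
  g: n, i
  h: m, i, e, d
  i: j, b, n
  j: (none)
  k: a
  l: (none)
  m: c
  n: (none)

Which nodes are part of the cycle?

DFS with gray/black marking from i:
i gray
  j gray
  j black
  b gray
    e gray
    e black
    l gray
    l black
    n gray
    n black
    g gray
      g→n: n black — skip
      g→i: i is gray → back edge
Back edge closes the cycle i → b → g → i; its vertices are {b, g, i}.

b, g, i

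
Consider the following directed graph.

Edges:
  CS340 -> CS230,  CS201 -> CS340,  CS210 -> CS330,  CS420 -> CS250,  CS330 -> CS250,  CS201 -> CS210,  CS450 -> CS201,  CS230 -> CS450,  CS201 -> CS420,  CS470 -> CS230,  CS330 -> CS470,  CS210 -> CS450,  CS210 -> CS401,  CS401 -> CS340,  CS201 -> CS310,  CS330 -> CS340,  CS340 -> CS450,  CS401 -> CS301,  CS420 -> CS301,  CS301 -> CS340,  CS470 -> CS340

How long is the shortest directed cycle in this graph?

For each vertex v, BFS finds the shortest path from v back to v.
The shortest such closed walk is CS201 → CS340 → CS450 → CS201, length 3.

3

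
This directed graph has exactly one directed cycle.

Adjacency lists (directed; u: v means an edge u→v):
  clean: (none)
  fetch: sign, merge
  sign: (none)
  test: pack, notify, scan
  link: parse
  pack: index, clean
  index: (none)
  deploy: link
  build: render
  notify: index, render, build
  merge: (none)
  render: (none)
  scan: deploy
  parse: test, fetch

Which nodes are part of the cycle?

link, scan, test, parse, deploy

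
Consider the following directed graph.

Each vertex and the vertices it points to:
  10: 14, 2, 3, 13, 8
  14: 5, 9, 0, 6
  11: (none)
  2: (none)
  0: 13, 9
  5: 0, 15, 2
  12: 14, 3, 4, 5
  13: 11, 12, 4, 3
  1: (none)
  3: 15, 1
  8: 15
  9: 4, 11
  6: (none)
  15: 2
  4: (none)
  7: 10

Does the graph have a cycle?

DFS with white/gray/black marking, starting from 13:
13 gray
  11 gray
  11 black
  12 gray
    14 gray
      5 gray
        0 gray
          0→13: 13 is gray → back edge
Back edge found, so a cycle exists: 13 → 12 → 14 → 5 → 0 → 13.

Yes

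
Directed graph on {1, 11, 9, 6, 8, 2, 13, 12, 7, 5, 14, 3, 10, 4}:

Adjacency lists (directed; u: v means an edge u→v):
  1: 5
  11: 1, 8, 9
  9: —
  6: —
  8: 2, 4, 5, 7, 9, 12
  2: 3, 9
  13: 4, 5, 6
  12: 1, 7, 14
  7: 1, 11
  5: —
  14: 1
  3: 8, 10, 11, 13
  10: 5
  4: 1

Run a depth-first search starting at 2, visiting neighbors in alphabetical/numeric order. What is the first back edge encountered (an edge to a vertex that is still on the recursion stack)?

DFS from 2 (visiting neighbors in alphabetical/numeric order); mark gray on enter, black on exit:
2 gray
  3 gray
    8 gray
      8→2: 2 is gray → back edge
First back edge: 8 → 2.

8→2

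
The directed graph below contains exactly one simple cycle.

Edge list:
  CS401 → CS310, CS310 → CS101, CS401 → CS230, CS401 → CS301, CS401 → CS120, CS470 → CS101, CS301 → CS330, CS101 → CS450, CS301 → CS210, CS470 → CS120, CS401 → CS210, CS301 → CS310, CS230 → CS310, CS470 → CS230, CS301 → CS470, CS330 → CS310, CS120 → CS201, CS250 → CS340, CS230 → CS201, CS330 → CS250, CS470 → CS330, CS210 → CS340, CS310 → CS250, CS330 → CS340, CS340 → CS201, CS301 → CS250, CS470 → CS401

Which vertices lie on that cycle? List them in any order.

CS301, CS401, CS470

DFS with gray/black marking from CS401:
CS401 gray
  CS210 gray
    CS340 gray
      CS201 gray
      CS201 black
    CS340 black
  CS210 black
  CS310 gray
    CS250 gray
      CS250→CS340: CS340 black — skip
    CS250 black
    CS101 gray
      CS450 gray
      CS450 black
    CS101 black
  CS310 black
  CS230 gray
    CS230→CS201: CS201 black — skip
    CS230→CS310: CS310 black — skip
  CS230 black
  CS120 gray
    CS120→CS201: CS201 black — skip
  CS120 black
  CS301 gray
    CS301→CS210: CS210 black — skip
    CS301→CS310: CS310 black — skip
    CS330 gray
      CS330→CS310: CS310 black — skip
      CS330→CS250: CS250 black — skip
      CS330→CS340: CS340 black — skip
    CS330 black
    CS470 gray
      CS470→CS401: CS401 is gray → back edge
Back edge closes the cycle CS401 → CS301 → CS470 → CS401; its vertices are {CS301, CS401, CS470}.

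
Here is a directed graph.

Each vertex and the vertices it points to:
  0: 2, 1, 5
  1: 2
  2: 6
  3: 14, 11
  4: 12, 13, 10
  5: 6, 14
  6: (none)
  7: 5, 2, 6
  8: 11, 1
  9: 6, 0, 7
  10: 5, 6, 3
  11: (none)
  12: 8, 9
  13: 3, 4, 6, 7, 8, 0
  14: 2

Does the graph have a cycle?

DFS with white/gray/black marking, starting from 12:
12 gray
  8 gray
    11 gray
    11 black
    1 gray
      2 gray
        6 gray
        6 black
      2 black
    1 black
  8 black
  9 gray
    9→6: 6 black — skip
    0 gray
      0→2: 2 black — skip
      0→1: 1 black — skip
      5 gray
        5→6: 6 black — skip
        14 gray
          14→2: 2 black — skip
        14 black
      5 black
    0 black
    7 gray
      7→5: 5 black — skip
      7→2: 2 black — skip
      7→6: 6 black — skip
    7 black
  9 black
12 black
3 gray
  3→14: 14 black — skip
  3→11: 11 black — skip
3 black
4 gray
  4→12: 12 black — skip
  13 gray
    13→3: 3 black — skip
    13→4: 4 is gray → back edge
Back edge found, so a cycle exists: 4 → 13 → 4.

Yes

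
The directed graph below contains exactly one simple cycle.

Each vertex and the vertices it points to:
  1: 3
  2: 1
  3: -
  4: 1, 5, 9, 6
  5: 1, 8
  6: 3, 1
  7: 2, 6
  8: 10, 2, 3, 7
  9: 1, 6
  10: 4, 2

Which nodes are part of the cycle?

4, 5, 8, 10

DFS with gray/black marking from 8:
8 gray
  10 gray
    4 gray
      1 gray
        3 gray
        3 black
      1 black
      5 gray
        5→1: 1 black — skip
        5→8: 8 is gray → back edge
Back edge closes the cycle 8 → 10 → 4 → 5 → 8; its vertices are {4, 5, 8, 10}.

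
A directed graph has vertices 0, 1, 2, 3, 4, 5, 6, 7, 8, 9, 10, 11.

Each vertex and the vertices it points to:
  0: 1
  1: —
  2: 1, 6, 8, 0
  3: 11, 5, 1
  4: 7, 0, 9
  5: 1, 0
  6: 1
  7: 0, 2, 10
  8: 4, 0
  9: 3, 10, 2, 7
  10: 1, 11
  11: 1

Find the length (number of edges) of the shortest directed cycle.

4

For each vertex v, BFS finds the shortest path from v back to v.
The shortest such closed walk is 9 → 2 → 8 → 4 → 9, length 4.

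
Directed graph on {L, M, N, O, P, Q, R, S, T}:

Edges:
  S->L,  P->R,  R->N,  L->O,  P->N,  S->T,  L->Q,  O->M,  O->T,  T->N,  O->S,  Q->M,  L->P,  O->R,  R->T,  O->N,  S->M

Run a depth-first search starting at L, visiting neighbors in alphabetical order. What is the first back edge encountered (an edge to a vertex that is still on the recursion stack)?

DFS from L (visiting neighbors in alphabetical order); mark gray on enter, black on exit:
L gray
  O gray
    M gray
    M black
    N gray
    N black
    R gray
      R→N: N black — skip
      T gray
        T→N: N black — skip
      T black
    R black
    S gray
      S→L: L is gray → back edge
First back edge: S → L.

S→L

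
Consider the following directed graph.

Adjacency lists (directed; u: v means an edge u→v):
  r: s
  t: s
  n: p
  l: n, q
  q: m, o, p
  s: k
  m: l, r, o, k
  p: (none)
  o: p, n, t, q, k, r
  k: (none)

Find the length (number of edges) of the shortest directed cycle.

2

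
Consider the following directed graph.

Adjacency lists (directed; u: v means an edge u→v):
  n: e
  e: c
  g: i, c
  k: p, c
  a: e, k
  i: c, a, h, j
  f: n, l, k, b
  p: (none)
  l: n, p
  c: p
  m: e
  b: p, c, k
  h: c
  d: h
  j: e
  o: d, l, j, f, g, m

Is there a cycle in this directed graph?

No

DFS with white/gray/black marking, starting from g:
g gray
  i gray
    c gray
      p gray
      p black
    c black
    a gray
      e gray
        e→c: c black — skip
      e black
      k gray
        k→p: p black — skip
        k→c: c black — skip
      k black
    a black
    h gray
      h→c: c black — skip
    h black
    j gray
      j→e: e black — skip
    j black
  i black
  g→c: c black — skip
g black
n gray
  n→e: e black — skip
n black
f gray
  f→n: n black — skip
  l gray
    l→n: n black — skip
    l→p: p black — skip
  l black
  f→k: k black — skip
  b gray
    b→p: p black — skip
    b→c: c black — skip
    b→k: k black — skip
  b black
f black
m gray
  m→e: e black — skip
m black
d gray
  d→h: h black — skip
d black
o gray
  o→d: d black — skip
  o→l: l black — skip
  o→j: j black — skip
  o→f: f black — skip
  o→g: g black — skip
  o→m: m black — skip
o black
Every edge goes to a white or black vertex — no back edge, so the graph is acyclic.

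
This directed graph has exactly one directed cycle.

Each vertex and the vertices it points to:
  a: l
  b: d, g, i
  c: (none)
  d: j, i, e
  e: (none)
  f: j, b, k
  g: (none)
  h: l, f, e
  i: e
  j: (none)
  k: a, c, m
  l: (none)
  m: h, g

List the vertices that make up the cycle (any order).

DFS with gray/black marking from f:
f gray
  j gray
  j black
  b gray
    d gray
      d→j: j black — skip
      i gray
        e gray
        e black
      i black
      d→e: e black — skip
    d black
    g gray
    g black
    b→i: i black — skip
  b black
  k gray
    a gray
      l gray
      l black
    a black
    c gray
    c black
    m gray
      h gray
        h→l: l black — skip
        h→f: f is gray → back edge
Back edge closes the cycle f → k → m → h → f; its vertices are {f, h, k, m}.

f, h, k, m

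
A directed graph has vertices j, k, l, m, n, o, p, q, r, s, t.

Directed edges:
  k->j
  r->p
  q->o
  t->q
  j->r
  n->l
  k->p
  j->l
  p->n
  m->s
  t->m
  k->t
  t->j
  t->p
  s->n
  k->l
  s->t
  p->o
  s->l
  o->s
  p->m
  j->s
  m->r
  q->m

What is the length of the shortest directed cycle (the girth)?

3

For each vertex v, BFS finds the shortest path from v back to v.
The shortest such closed walk is t → m → s → t, length 3.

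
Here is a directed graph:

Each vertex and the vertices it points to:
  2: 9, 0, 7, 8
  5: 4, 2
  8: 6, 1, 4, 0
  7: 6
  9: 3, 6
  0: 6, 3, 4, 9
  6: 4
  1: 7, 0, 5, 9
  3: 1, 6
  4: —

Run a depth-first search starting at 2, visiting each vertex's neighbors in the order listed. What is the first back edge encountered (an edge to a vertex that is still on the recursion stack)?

0->3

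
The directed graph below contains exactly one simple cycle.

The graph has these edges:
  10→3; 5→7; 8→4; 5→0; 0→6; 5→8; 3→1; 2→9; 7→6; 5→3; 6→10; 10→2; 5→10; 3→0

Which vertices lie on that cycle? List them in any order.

0, 3, 6, 10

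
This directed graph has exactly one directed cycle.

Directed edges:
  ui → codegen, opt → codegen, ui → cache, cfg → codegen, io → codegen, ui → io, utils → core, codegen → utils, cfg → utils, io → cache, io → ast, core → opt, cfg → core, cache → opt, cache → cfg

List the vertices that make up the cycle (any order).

opt, core, utils, codegen

DFS with gray/black marking from opt:
opt gray
  codegen gray
    utils gray
      core gray
        core→opt: opt is gray → back edge
Back edge closes the cycle opt → codegen → utils → core → opt; its vertices are {opt, core, utils, codegen}.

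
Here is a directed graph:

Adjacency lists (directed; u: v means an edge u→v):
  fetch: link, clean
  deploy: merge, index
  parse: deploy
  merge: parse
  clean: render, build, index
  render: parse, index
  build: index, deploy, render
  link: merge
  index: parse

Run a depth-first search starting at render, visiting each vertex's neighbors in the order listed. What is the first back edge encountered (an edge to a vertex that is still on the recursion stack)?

DFS from render (visiting each vertex's neighbors in the order listed); mark gray on enter, black on exit:
render gray
  parse gray
    deploy gray
      merge gray
        merge→parse: parse is gray → back edge
First back edge: merge → parse.

merge→parse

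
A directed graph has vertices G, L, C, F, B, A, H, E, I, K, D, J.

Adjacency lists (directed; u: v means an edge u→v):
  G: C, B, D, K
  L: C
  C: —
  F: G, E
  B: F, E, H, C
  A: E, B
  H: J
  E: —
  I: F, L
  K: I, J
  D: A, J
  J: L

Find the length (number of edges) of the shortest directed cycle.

For each vertex v, BFS finds the shortest path from v back to v.
The shortest such closed walk is G → B → F → G, length 3.

3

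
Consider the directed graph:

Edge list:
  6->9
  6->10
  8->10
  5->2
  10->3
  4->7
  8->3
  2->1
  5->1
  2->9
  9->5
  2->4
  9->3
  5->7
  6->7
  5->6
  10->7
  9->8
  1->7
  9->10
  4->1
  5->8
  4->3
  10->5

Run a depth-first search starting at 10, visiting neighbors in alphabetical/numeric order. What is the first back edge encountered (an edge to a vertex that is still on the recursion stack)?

DFS from 10 (visiting neighbors in alphabetical/numeric order); mark gray on enter, black on exit:
10 gray
  3 gray
  3 black
  5 gray
    1 gray
      7 gray
      7 black
    1 black
    2 gray
      2→1: 1 black — skip
      4 gray
        4→1: 1 black — skip
        4→3: 3 black — skip
        4→7: 7 black — skip
      4 black
      9 gray
        9→3: 3 black — skip
        9→5: 5 is gray → back edge
First back edge: 9 → 5.

9->5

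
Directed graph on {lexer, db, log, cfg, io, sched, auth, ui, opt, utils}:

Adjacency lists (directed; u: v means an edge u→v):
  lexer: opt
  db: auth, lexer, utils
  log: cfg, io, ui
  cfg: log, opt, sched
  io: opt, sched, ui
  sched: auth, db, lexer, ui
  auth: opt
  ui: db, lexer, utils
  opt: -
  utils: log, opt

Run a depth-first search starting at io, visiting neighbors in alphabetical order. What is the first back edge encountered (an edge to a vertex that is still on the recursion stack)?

DFS from io (visiting neighbors in alphabetical order); mark gray on enter, black on exit:
io gray
  opt gray
  opt black
  sched gray
    auth gray
      auth→opt: opt black — skip
    auth black
    db gray
      db→auth: auth black — skip
      lexer gray
        lexer→opt: opt black — skip
      lexer black
      utils gray
        log gray
          cfg gray
            cfg→log: log is gray → back edge
First back edge: cfg → log.

cfg->log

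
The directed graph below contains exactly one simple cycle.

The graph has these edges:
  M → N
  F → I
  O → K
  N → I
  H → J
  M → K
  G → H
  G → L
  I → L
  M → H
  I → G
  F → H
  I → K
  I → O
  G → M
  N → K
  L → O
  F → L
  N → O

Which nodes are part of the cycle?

DFS with gray/black marking from I:
I gray
  O gray
    K gray
    K black
  O black
  G gray
    H gray
      J gray
      J black
    H black
    M gray
      N gray
        N→I: I is gray → back edge
Back edge closes the cycle I → G → M → N → I; its vertices are {G, I, M, N}.

G, I, M, N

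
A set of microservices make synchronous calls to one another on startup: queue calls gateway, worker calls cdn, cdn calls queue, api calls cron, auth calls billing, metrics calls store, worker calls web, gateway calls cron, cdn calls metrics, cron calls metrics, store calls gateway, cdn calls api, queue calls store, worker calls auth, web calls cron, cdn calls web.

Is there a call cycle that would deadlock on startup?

Yes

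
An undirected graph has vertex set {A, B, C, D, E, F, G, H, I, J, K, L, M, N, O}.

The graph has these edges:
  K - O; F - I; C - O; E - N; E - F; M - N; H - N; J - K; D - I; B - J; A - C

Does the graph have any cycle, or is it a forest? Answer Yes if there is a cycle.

DFS, tracking each vertex's parent; an edge to a visited non-parent vertex closes a cycle.
Start from N:
visit N (parent –)
  visit H (parent N)
    H–N: parent, skip
  visit M (parent N)
    M–N: parent, skip
  visit E (parent N)
    visit F (parent E)
      F–E: parent, skip
      visit I (parent F)
        I–F: parent, skip
        visit D (parent I)
          D–I: parent, skip
    E–N: parent, skip
visit A (parent –)
  visit C (parent A)
    visit O (parent C)
      O–C: parent, skip
      visit K (parent O)
        K–O: parent, skip
        visit J (parent K)
          J–K: parent, skip
          visit B (parent J)
            B–J: parent, skip
    C–A: parent, skip
visit G (parent –)
visit L (parent –)
No non-parent visited neighbor found — the graph is a forest.

No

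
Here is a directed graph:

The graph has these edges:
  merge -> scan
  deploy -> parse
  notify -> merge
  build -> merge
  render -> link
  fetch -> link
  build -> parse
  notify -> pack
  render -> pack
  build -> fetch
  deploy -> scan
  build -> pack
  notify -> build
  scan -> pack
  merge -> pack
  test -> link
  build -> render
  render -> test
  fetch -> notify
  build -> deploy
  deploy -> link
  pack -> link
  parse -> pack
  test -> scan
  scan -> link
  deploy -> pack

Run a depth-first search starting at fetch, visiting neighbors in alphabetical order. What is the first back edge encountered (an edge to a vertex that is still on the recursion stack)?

build→fetch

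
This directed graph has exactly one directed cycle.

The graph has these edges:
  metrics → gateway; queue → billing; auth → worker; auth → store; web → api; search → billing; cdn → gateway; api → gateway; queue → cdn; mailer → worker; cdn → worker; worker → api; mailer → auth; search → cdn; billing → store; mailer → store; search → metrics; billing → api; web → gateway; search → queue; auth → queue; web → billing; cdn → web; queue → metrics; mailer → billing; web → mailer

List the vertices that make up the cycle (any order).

DFS with gray/black marking from cdn:
cdn gray
  worker gray
    api gray
      gateway gray
      gateway black
    api black
  worker black
  web gray
    billing gray
      billing→api: api black — skip
      store gray
      store black
    billing black
    mailer gray
      auth gray
        auth→worker: worker black — skip
        auth→store: store black — skip
        queue gray
          metrics gray
            metrics→gateway: gateway black — skip
          metrics black
          queue→cdn: cdn is gray → back edge
Back edge closes the cycle cdn → web → mailer → auth → queue → cdn; its vertices are {cdn, web, auth, queue, mailer}.

cdn, web, auth, queue, mailer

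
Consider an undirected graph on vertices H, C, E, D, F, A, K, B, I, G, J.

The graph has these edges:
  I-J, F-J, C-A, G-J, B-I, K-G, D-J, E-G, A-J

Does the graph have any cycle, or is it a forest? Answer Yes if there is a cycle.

No

DFS, tracking each vertex's parent; an edge to a visited non-parent vertex closes a cycle.
Start from D:
visit D (parent –)
  visit J (parent D)
    visit I (parent J)
      visit B (parent I)
        B–I: parent, skip
      I–J: parent, skip
    visit A (parent J)
      visit C (parent A)
        C–A: parent, skip
      A–J: parent, skip
    visit F (parent J)
      F–J: parent, skip
    visit G (parent J)
      visit E (parent G)
        E–G: parent, skip
      G–J: parent, skip
      visit K (parent G)
        K–G: parent, skip
    J–D: parent, skip
visit H (parent –)
No non-parent visited neighbor found — the graph is a forest.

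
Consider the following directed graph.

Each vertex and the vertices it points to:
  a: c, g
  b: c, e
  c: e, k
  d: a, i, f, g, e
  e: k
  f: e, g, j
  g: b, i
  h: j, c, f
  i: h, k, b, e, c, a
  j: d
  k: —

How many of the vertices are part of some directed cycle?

A vertex is on a directed cycle iff it belongs to a strongly connected component of size ≥ 2 (or has a self-loop).
The vertices on cycles are {a, d, f, g, h, i, j} — 7 in total.

7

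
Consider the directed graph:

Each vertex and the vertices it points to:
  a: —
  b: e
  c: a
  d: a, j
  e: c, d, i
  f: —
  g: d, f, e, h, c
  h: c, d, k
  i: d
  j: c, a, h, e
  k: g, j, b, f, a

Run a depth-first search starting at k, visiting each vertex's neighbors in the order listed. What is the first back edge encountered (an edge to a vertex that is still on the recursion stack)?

h->d

DFS from k (visiting each vertex's neighbors in the order listed); mark gray on enter, black on exit:
k gray
  g gray
    d gray
      a gray
      a black
      j gray
        c gray
          c→a: a black — skip
        c black
        j→a: a black — skip
        h gray
          h→c: c black — skip
          h→d: d is gray → back edge
First back edge: h → d.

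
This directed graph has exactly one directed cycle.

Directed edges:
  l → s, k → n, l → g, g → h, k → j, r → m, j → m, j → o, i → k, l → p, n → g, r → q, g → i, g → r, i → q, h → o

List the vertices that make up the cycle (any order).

g, i, k, n

DFS with gray/black marking from g:
g gray
  i gray
    k gray
      j gray
        m gray
        m black
        o gray
        o black
      j black
      n gray
        n→g: g is gray → back edge
Back edge closes the cycle g → i → k → n → g; its vertices are {g, i, k, n}.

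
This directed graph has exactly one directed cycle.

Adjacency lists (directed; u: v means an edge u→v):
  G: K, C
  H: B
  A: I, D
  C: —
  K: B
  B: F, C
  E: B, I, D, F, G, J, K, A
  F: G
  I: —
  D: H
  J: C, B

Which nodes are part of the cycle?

DFS with gray/black marking from F:
F gray
  G gray
    K gray
      B gray
        B→F: F is gray → back edge
Back edge closes the cycle F → G → K → B → F; its vertices are {B, F, G, K}.

B, F, G, K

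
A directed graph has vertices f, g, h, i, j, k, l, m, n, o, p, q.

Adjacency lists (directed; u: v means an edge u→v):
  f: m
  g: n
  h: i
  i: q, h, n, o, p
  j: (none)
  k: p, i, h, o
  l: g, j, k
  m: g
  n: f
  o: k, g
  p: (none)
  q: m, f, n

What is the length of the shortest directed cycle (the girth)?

For each vertex v, BFS finds the shortest path from v back to v.
The shortest such closed walk is k → o → k, length 2.

2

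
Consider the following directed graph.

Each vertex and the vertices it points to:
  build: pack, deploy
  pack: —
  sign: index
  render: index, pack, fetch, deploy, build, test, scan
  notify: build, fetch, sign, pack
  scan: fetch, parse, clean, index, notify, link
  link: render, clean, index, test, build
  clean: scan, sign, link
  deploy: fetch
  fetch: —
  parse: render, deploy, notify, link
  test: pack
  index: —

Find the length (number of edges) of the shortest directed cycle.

2

For each vertex v, BFS finds the shortest path from v back to v.
The shortest such closed walk is scan → clean → scan, length 2.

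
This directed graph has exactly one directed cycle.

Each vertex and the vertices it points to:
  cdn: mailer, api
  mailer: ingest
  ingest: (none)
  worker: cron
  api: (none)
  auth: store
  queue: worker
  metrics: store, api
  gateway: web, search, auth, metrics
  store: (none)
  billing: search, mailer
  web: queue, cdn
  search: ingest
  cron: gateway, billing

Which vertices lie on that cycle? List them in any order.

web, cron, queue, worker, gateway

DFS with gray/black marking from cron:
cron gray
  gateway gray
    web gray
      queue gray
        worker gray
          worker→cron: cron is gray → back edge
Back edge closes the cycle cron → gateway → web → queue → worker → cron; its vertices are {web, cron, queue, worker, gateway}.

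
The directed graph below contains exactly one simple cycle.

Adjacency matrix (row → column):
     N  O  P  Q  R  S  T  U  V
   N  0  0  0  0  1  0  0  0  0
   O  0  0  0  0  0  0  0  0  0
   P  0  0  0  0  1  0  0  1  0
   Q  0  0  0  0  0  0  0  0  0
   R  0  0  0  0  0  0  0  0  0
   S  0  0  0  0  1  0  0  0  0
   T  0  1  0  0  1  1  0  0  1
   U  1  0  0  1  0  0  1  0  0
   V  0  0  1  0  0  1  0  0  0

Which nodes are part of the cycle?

P, T, U, V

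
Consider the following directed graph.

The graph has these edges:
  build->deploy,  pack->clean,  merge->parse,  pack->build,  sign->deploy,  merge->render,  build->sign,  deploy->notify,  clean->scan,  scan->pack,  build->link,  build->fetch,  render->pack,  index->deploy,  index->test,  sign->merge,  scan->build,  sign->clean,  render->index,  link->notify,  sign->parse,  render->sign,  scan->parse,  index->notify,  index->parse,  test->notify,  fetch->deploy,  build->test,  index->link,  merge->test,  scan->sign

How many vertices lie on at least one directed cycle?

7

A vertex is on a directed cycle iff it belongs to a strongly connected component of size ≥ 2 (or has a self-loop).
The vertices on cycles are {pack, scan, sign, build, clean, merge, render} — 7 in total.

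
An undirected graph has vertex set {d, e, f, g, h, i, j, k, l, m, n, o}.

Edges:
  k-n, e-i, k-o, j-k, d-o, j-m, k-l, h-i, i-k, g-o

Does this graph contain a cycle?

No

DFS, tracking each vertex's parent; an edge to a visited non-parent vertex closes a cycle.
Start from o:
visit o (parent –)
  visit g (parent o)
    g–o: parent, skip
  visit d (parent o)
    d–o: parent, skip
  visit k (parent o)
    k–o: parent, skip
    visit i (parent k)
      i–k: parent, skip
      visit h (parent i)
        h–i: parent, skip
      visit e (parent i)
        e–i: parent, skip
    visit j (parent k)
      visit m (parent j)
        m–j: parent, skip
      j–k: parent, skip
    visit l (parent k)
      l–k: parent, skip
    visit n (parent k)
      n–k: parent, skip
visit f (parent –)
No non-parent visited neighbor found — the graph is a forest.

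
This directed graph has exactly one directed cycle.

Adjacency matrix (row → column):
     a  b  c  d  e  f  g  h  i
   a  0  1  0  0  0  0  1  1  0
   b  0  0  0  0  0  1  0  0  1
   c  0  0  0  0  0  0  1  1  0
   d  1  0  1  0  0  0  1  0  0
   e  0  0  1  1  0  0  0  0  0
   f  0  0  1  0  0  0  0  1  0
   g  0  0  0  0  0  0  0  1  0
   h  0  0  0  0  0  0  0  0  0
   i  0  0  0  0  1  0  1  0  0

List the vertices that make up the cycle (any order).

a, b, d, e, i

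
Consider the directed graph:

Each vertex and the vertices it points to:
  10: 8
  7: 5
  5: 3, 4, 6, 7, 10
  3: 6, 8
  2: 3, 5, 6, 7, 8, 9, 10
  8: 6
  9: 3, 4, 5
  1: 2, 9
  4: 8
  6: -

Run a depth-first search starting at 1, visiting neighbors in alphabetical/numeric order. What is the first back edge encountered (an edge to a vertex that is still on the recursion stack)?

7->5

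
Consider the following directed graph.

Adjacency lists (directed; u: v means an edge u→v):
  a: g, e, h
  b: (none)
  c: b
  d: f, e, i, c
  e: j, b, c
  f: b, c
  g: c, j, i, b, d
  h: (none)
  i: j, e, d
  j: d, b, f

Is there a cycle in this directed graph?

Yes

DFS with white/gray/black marking, starting from a:
a gray
  g gray
    c gray
      b gray
      b black
    c black
    j gray
      d gray
        f gray
          f→b: b black — skip
          f→c: c black — skip
        f black
        e gray
          e→j: j is gray → back edge
Back edge found, so a cycle exists: j → d → e → j.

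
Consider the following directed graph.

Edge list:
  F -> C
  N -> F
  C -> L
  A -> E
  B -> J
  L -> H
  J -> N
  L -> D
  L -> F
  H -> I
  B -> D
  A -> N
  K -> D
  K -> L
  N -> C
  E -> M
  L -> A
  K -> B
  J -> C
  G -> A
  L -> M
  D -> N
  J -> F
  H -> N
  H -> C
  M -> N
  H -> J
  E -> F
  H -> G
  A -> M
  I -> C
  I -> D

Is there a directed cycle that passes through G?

G is on a cycle iff G can reach itself via ≥1 edge.
G → A → N → C → L → H → G — yes.

Yes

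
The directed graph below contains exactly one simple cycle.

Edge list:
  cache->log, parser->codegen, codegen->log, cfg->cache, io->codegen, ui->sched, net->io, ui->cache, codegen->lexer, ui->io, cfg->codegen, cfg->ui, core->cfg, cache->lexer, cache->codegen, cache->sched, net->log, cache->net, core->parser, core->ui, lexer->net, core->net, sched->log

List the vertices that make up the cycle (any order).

DFS with gray/black marking from lexer:
lexer gray
  net gray
    io gray
      codegen gray
        log gray
        log black
        codegen→lexer: lexer is gray → back edge
Back edge closes the cycle lexer → net → io → codegen → lexer; its vertices are {io, net, lexer, codegen}.

io, net, lexer, codegen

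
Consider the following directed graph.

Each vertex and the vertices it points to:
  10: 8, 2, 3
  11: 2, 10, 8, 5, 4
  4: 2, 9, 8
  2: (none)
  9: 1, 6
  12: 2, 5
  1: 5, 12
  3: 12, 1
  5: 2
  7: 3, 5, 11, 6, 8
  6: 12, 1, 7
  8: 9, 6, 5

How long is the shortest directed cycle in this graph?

For each vertex v, BFS finds the shortest path from v back to v.
The shortest such closed walk is 7 → 6 → 7, length 2.

2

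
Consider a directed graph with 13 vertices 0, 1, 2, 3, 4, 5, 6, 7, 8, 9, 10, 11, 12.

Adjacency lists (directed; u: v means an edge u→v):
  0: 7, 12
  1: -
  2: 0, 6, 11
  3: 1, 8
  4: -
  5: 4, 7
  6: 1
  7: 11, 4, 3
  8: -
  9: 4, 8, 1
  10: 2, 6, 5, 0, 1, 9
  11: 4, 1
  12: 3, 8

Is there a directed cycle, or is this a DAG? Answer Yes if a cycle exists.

No

DFS with white/gray/black marking, starting from 6:
6 gray
  1 gray
  1 black
6 black
0 gray
  7 gray
    11 gray
      4 gray
      4 black
      11→1: 1 black — skip
    11 black
    7→4: 4 black — skip
    3 gray
      3→1: 1 black — skip
      8 gray
      8 black
    3 black
  7 black
  12 gray
    12→3: 3 black — skip
    12→8: 8 black — skip
  12 black
0 black
2 gray
  2→0: 0 black — skip
  2→6: 6 black — skip
  2→11: 11 black — skip
2 black
5 gray
  5→4: 4 black — skip
  5→7: 7 black — skip
5 black
9 gray
  9→4: 4 black — skip
  9→8: 8 black — skip
  9→1: 1 black — skip
9 black
10 gray
  10→2: 2 black — skip
  10→6: 6 black — skip
  10→5: 5 black — skip
  10→0: 0 black — skip
  10→1: 1 black — skip
  10→9: 9 black — skip
10 black
Every edge goes to a white or black vertex — no back edge, so the graph is acyclic.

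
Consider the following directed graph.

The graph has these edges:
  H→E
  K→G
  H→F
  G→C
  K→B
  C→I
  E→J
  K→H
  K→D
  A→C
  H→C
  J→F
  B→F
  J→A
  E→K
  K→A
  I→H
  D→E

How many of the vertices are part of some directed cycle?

9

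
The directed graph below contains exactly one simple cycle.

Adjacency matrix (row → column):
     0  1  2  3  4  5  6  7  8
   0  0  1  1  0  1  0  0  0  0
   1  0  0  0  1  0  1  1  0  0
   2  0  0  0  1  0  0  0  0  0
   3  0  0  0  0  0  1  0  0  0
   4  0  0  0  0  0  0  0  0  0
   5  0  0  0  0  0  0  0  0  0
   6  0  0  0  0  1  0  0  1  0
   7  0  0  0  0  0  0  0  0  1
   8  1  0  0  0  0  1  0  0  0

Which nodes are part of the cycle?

DFS with gray/black marking from 0:
0 gray
  1 gray
    6 gray
      4 gray
      4 black
      7 gray
        8 gray
          5 gray
          5 black
          8→0: 0 is gray → back edge
Back edge closes the cycle 0 → 1 → 6 → 7 → 8 → 0; its vertices are {0, 1, 6, 7, 8}.

0, 1, 6, 7, 8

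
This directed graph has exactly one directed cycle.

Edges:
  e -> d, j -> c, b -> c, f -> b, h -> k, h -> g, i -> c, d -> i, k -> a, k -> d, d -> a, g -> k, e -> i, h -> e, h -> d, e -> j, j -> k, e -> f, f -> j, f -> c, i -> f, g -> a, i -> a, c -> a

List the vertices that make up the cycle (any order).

DFS with gray/black marking from d:
d gray
  i gray
    a gray
    a black
    f gray
      j gray
        k gray
          k→a: a black — skip
          k→d: d is gray → back edge
Back edge closes the cycle d → i → f → j → k → d; its vertices are {d, f, i, j, k}.

d, f, i, j, k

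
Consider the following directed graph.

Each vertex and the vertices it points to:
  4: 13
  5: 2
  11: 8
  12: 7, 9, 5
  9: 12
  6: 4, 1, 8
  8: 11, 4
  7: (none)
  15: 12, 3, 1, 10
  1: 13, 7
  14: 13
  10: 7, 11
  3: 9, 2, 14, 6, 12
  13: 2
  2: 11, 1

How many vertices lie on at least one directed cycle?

A vertex is on a directed cycle iff it belongs to a strongly connected component of size ≥ 2 (or has a self-loop).
The vertices on cycles are {1, 2, 4, 8, 9, 11, 12, 13} — 8 in total.

8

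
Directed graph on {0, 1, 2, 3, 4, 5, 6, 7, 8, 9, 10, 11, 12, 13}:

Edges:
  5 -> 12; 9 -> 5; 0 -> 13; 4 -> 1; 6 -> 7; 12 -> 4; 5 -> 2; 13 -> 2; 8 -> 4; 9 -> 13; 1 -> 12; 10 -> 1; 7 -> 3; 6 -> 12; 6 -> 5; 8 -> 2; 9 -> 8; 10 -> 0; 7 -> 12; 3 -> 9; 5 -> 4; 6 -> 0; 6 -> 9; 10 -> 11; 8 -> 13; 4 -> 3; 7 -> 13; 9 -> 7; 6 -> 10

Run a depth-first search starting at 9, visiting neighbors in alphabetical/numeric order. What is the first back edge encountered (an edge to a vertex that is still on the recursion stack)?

DFS from 9 (visiting neighbors in alphabetical/numeric order); mark gray on enter, black on exit:
9 gray
  5 gray
    2 gray
    2 black
    4 gray
      1 gray
        12 gray
          12→4: 4 is gray → back edge
First back edge: 12 → 4.

12→4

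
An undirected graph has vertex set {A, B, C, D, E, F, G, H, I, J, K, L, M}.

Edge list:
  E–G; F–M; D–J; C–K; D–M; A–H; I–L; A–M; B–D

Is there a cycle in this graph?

DFS, tracking each vertex's parent; an edge to a visited non-parent vertex closes a cycle.
Start from A:
visit A (parent –)
  visit H (parent A)
    H–A: parent, skip
  visit M (parent A)
    visit D (parent M)
      visit J (parent D)
        J–D: parent, skip
      visit B (parent D)
        B–D: parent, skip
      D–M: parent, skip
    visit F (parent M)
      F–M: parent, skip
    M–A: parent, skip
visit C (parent –)
  visit K (parent C)
    K–C: parent, skip
visit E (parent –)
  visit G (parent E)
    G–E: parent, skip
visit I (parent –)
  visit L (parent I)
    L–I: parent, skip
No non-parent visited neighbor found — the graph is a forest.

No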